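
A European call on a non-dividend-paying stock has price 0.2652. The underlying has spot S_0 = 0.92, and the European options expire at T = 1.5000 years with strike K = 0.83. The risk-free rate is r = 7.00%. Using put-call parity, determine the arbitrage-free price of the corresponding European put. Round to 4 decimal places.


Put-call parity: C - P = S_0 * exp(-qT) - K * exp(-rT).
S_0 * exp(-qT) = 0.9200 * 1.00000000 = 0.92000000
K * exp(-rT) = 0.8300 * 0.90032452 = 0.74726935
P = C - S*exp(-qT) + K*exp(-rT)
P = 0.2652 - 0.92000000 + 0.74726935 = 0.0925

Answer: Put price = 0.0925


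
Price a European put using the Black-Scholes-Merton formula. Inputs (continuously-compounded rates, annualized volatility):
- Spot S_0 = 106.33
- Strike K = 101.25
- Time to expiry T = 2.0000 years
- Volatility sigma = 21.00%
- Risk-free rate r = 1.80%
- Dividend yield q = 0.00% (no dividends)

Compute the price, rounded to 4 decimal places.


Answer: Price = 8.1959

Derivation:
d1 = (ln(S/K) + (r - q + 0.5*sigma^2) * T) / (sigma * sqrt(T)) = 0.43454998
d2 = d1 - sigma * sqrt(T) = 0.13756513
exp(-rT) = 0.96464029; exp(-qT) = 1.00000000
P = K * exp(-rT) * N(-d2) - S_0 * exp(-qT) * N(-d1)
N(-d1) = 0.33194455; N(-d2) = 0.44529206
P = 101.2500 * 0.96464029 * 0.44529206 - 106.3300 * 1.00000000 * 0.33194455 = 8.1959


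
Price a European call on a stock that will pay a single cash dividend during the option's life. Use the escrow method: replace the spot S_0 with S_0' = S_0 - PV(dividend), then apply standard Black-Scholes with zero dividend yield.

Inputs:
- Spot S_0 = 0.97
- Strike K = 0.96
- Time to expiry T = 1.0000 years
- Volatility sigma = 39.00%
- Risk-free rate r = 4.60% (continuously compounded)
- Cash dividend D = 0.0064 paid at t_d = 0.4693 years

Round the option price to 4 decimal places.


Answer: Price = 0.1700

Derivation:
PV(D) = D * exp(-r * t_d) = 0.0064 * 0.97864355 = 0.00626332
S_0' = S_0 - PV(D) = 0.9700 - 0.00626332 = 0.96373668
d1 = (ln(S_0'/K) + (r + sigma^2/2)*T) / (sigma*sqrt(T)) = 0.32290980
d2 = d1 - sigma*sqrt(T) = -0.06709020
exp(-rT) = 0.95504196
N(d1) = 0.62661822; N(d2) = 0.47325495
C = S_0' * N(d1) - K * exp(-rT) * N(d2) = 0.96373668 * 0.62661822 - 0.9600 * 0.95504196 * 0.47325495 = 0.1700


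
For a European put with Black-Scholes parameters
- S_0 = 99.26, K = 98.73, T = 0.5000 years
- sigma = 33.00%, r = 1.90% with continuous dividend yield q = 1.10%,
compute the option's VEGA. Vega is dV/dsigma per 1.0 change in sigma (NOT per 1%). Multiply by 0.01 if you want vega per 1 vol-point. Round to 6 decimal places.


d1 = 0.1567583675; d2 = -0.0765868703
phi(d1) = 0.3940706283; exp(-qT) = 0.9945150973; exp(-rT) = 0.9905449824
Vega = S * exp(-qT) * phi(d1) * sqrt(T) = 99.2600 * 0.9945150973 * 0.3940706283 * 0.7071067812 = 27.507095

Answer: Vega = 27.507095


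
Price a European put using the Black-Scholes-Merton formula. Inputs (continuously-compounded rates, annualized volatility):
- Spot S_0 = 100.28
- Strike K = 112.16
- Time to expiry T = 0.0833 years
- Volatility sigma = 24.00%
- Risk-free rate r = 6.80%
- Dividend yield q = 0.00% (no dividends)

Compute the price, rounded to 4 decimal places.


Answer: Price = 11.4447

Derivation:
d1 = (ln(S/K) + (r - q + 0.5*sigma^2) * T) / (sigma * sqrt(T)) = -1.49991985
d2 = d1 - sigma * sqrt(T) = -1.56918803
exp(-rT) = 0.99435161; exp(-qT) = 1.00000000
P = K * exp(-rT) * N(-d2) - S_0 * exp(-qT) * N(-d1)
N(-d1) = 0.93318242; N(-d2) = 0.94169793
P = 112.1600 * 0.99435161 * 0.94169793 - 100.2800 * 1.00000000 * 0.93318242 = 11.4447


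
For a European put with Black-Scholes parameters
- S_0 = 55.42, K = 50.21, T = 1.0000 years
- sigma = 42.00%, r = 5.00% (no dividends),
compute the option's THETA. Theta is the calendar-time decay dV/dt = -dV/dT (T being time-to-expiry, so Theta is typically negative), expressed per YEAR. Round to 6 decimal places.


Answer: Theta = -2.902789

Derivation:
d1 = 0.5641103081; d2 = 0.1441103081
phi(d1) = 0.3402588073; exp(-qT) = 1.0000000000; exp(-rT) = 0.9512294245
Theta = -S*exp(-qT)*phi(d1)*sigma/(2*sqrt(T)) + r*K*exp(-rT)*N(-d2) - q*S*exp(-qT)*N(-d1)
N(-d1) = 0.2863395316; N(-d2) = 0.4427066825; sqrt(T) = 1.0000000000
Term 1 = -55.4200 * 1.0000000000 * 0.3402588073 * 0.4200 / (2 * 1.0000000000) = -3.9600000511
Term 2 = 0.0500 * 50.2100 * 0.9512294245 * 0.4427066825 = 1.0572107711
Term 3 = 0 (no dividend yield, q = 0)
Theta = -3.9600000511 + (1.0572107711) + (0.0000000000) = -2.902789


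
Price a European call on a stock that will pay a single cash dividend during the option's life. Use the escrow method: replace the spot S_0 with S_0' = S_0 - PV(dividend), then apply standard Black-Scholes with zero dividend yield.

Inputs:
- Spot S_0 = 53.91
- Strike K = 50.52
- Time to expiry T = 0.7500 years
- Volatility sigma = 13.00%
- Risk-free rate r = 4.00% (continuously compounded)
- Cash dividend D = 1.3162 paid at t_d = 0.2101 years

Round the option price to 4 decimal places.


PV(D) = D * exp(-r * t_d) = 1.3162 * 0.99163121 = 1.30518501
S_0' = S_0 - PV(D) = 53.9100 - 1.30518501 = 52.60481499
d1 = (ln(S_0'/K) + (r + sigma^2/2)*T) / (sigma*sqrt(T)) = 0.68194711
d2 = d1 - sigma*sqrt(T) = 0.56936381
exp(-rT) = 0.97044553
N(d1) = 0.75236380; N(d2) = 0.71544536
C = S_0' * N(d1) - K * exp(-rT) * N(d2) = 52.60481499 * 0.75236380 - 50.5200 * 0.97044553 * 0.71544536 = 4.5019

Answer: Price = 4.5019


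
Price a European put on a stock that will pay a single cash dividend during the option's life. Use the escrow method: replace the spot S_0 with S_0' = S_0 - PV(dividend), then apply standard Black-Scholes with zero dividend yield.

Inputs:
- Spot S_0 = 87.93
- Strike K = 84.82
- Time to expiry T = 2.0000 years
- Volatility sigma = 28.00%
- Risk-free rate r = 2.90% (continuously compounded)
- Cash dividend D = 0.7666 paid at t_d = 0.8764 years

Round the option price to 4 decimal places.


Answer: Price = 9.8518

Derivation:
PV(D) = D * exp(-r * t_d) = 0.7666 * 0.97490466 = 0.74736191
S_0' = S_0 - PV(D) = 87.9300 - 0.74736191 = 87.18263809
d1 = (ln(S_0'/K) + (r + sigma^2/2)*T) / (sigma*sqrt(T)) = 0.41384395
d2 = d1 - sigma*sqrt(T) = 0.01786415
exp(-rT) = 0.94364995
N(-d1) = 0.33949420; N(-d2) = 0.49287361
P = K * exp(-rT) * N(-d2) - S_0' * N(-d1) = 84.8200 * 0.94364995 * 0.49287361 - 87.18263809 * 0.33949420 = 9.8518


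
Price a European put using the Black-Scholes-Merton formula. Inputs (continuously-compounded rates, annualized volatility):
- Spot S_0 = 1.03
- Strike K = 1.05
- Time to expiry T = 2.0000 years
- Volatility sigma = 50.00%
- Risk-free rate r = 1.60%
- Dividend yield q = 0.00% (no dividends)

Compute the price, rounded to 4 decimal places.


d1 = (ln(S/K) + (r - q + 0.5*sigma^2) * T) / (sigma * sqrt(T)) = 0.37161097
d2 = d1 - sigma * sqrt(T) = -0.33549581
exp(-rT) = 0.96850658; exp(-qT) = 1.00000000
P = K * exp(-rT) * N(-d2) - S_0 * exp(-qT) * N(-d1)
N(-d1) = 0.35509126; N(-d2) = 0.63137445
P = 1.0500 * 0.96850658 * 0.63137445 - 1.0300 * 1.00000000 * 0.35509126 = 0.2763

Answer: Price = 0.2763


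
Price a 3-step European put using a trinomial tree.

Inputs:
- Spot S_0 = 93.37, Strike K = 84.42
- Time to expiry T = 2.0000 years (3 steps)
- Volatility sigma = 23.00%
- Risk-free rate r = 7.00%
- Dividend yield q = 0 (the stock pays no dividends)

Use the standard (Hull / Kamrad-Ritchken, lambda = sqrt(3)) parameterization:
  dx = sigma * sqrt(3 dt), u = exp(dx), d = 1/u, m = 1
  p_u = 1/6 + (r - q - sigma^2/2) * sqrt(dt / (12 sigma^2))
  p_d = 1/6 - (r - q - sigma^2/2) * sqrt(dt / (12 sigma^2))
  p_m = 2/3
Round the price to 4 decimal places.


dt = T/N = 0.666667; dx = sigma*sqrt(3*dt) = 0.325269
u = exp(dx) = 1.384403; d = 1/u = 0.722333
p_u = 0.211296, p_m = 0.666667, p_d = 0.122037
Discount per step: exp(-r*dt) = 0.954405
Stock lattice S(k, j) with j the centered position index:
  k=0: S(0,+0) = 93.3700
  k=1: S(1,-1) = 67.4442; S(1,+0) = 93.3700; S(1,+1) = 129.2617
  k=2: S(2,-2) = 48.7172; S(2,-1) = 67.4442; S(2,+0) = 93.3700; S(2,+1) = 129.2617; S(2,+2) = 178.9503
  k=3: S(3,-3) = 35.1900; S(3,-2) = 48.7172; S(3,-1) = 67.4442; S(3,+0) = 93.3700; S(3,+1) = 129.2617; S(3,+2) = 178.9503; S(3,+3) = 247.7394
Terminal payoffs V(N, j) = max(K - S_T, 0):
  V(3,-3) = 49.229972; V(3,-2) = 35.702814; V(3,-1) = 16.975774; V(3,+0) = 0.000000; V(3,+1) = 0.000000; V(3,+2) = 0.000000; V(3,+3) = 0.000000
Backward induction: V(k, j) = exp(-r*dt) * [p_u * V(k+1, j+1) + p_m * V(k+1, j) + p_d * V(k+1, j-1)]
  V(2,-2) = exp(-r*dt) * [p_u*16.975774 + p_m*35.702814 + p_d*49.229972] = 31.873967
  V(2,-1) = exp(-r*dt) * [p_u*0.000000 + p_m*16.975774 + p_d*35.702814] = 14.959586
  V(2,+0) = exp(-r*dt) * [p_u*0.000000 + p_m*0.000000 + p_d*16.975774] = 1.977215
  V(2,+1) = exp(-r*dt) * [p_u*0.000000 + p_m*0.000000 + p_d*0.000000] = 0.000000
  V(2,+2) = exp(-r*dt) * [p_u*0.000000 + p_m*0.000000 + p_d*0.000000] = 0.000000
  V(1,-1) = exp(-r*dt) * [p_u*1.977215 + p_m*14.959586 + p_d*31.873967] = 13.629519
  V(1,+0) = exp(-r*dt) * [p_u*0.000000 + p_m*1.977215 + p_d*14.959586] = 3.000427
  V(1,+1) = exp(-r*dt) * [p_u*0.000000 + p_m*0.000000 + p_d*1.977215] = 0.230292
  V(0,+0) = exp(-r*dt) * [p_u*0.230292 + p_m*3.000427 + p_d*13.629519] = 3.542991

Answer: Price = V(0,0) = 3.5430


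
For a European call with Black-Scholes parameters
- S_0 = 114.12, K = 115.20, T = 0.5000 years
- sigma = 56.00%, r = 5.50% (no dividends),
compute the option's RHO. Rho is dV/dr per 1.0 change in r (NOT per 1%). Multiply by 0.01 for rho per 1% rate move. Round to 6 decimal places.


Answer: Rho = 24.626484

Derivation:
d1 = 0.2436507587; d2 = -0.1523290388
phi(d1) = 0.3872745603; exp(-qT) = 1.0000000000; exp(-rT) = 0.9728746826
N(d2) = 0.4394637113
Rho = K*T*exp(-rT)*N(d2) = 115.2000 * 0.5000 * 0.9728746826 * 0.4394637113 = 24.626484


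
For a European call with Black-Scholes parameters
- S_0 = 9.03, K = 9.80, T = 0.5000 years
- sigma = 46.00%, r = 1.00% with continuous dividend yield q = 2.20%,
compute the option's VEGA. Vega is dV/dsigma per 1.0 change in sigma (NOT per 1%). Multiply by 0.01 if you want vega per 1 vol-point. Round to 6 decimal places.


Answer: Vega = 2.504963

Derivation:
d1 = -0.1073880555; d2 = -0.4326571749
phi(d1) = 0.3966485597; exp(-qT) = 0.9890602788; exp(-rT) = 0.9950124792
Vega = S * exp(-qT) * phi(d1) * sqrt(T) = 9.0300 * 0.9890602788 * 0.3966485597 * 0.7071067812 = 2.504963


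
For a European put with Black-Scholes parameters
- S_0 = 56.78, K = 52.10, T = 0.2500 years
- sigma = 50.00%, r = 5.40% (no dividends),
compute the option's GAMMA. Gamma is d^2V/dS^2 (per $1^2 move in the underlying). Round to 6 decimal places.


Answer: Gamma = 0.024511

Derivation:
d1 = 0.5230768091; d2 = 0.2730768091
phi(d1) = 0.3479337443; exp(-qT) = 1.0000000000; exp(-rT) = 0.9865907163
Gamma = exp(-qT) * phi(d1) / (S * sigma * sqrt(T)) = 1.0000000000 * 0.3479337443 / (56.7800 * 0.5000 * 0.5000000000) = 0.024511


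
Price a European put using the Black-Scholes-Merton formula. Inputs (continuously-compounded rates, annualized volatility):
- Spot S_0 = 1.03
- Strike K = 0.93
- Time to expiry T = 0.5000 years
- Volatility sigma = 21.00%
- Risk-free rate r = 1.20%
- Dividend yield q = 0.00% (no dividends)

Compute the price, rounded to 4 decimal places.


d1 = (ln(S/K) + (r - q + 0.5*sigma^2) * T) / (sigma * sqrt(T)) = 0.80242811
d2 = d1 - sigma * sqrt(T) = 0.65393569
exp(-rT) = 0.99401796; exp(-qT) = 1.00000000
P = K * exp(-rT) * N(-d2) - S_0 * exp(-qT) * N(-d1)
N(-d1) = 0.21115268; N(-d2) = 0.25657662
P = 0.9300 * 0.99401796 * 0.25657662 - 1.0300 * 1.00000000 * 0.21115268 = 0.0197

Answer: Price = 0.0197


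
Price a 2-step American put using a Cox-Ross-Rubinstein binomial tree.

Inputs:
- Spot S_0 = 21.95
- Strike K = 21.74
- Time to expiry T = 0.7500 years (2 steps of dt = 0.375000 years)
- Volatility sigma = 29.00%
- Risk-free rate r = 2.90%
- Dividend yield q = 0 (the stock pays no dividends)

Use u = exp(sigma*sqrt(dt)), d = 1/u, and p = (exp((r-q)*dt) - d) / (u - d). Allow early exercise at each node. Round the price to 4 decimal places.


Answer: Price = V(0,0) = 1.7080

Derivation:
dt = T/N = 0.375000
u = exp(sigma*sqrt(dt)) = 1.194333; d = 1/u = 0.837287
p = (exp((r-q)*dt) - d) / (u - d) = 0.486344
Discount per step: exp(-r*dt) = 0.989184
Stock lattice S(k, i) with i counting down-moves:
  k=0: S(0,0) = 21.9500
  k=1: S(1,0) = 26.2156; S(1,1) = 18.3785
  k=2: S(2,0) = 31.3102; S(2,1) = 21.9500; S(2,2) = 15.3880
Terminal payoffs V(N, i) = max(K - S_T, 0):
  V(2,0) = 0.000000; V(2,1) = 0.000000; V(2,2) = 6.351952
Backward induction: V(k, i) = exp(-r*dt) * [p * V(k+1, i) + (1-p) * V(k+1, i+1)]; then take max(V_cont, immediate exercise) for American.
  V(1,0) = exp(-r*dt) * [p*0.000000 + (1-p)*0.000000] = 0.000000; exercise = 0.000000; V(1,0) = max -> 0.000000
  V(1,1) = exp(-r*dt) * [p*0.000000 + (1-p)*6.351952] = 3.227429; exercise = 3.361544; V(1,1) = max -> 3.361544
  V(0,0) = exp(-r*dt) * [p*0.000000 + (1-p)*3.361544] = 1.708002; exercise = 0.000000; V(0,0) = max -> 1.708002


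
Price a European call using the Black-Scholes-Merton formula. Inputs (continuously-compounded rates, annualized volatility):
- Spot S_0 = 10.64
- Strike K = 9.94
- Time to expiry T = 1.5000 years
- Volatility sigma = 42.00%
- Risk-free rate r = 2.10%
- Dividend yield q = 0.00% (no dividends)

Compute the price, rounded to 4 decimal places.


Answer: Price = 2.5990

Derivation:
d1 = (ln(S/K) + (r - q + 0.5*sigma^2) * T) / (sigma * sqrt(T)) = 0.45073229
d2 = d1 - sigma * sqrt(T) = -0.06366056
exp(-rT) = 0.96899096; exp(-qT) = 1.00000000
C = S_0 * exp(-qT) * N(d1) - K * exp(-rT) * N(d2)
N(d1) = 0.67390874; N(d2) = 0.47462025
C = 10.6400 * 1.00000000 * 0.67390874 - 9.9400 * 0.96899096 * 0.47462025 = 2.5990


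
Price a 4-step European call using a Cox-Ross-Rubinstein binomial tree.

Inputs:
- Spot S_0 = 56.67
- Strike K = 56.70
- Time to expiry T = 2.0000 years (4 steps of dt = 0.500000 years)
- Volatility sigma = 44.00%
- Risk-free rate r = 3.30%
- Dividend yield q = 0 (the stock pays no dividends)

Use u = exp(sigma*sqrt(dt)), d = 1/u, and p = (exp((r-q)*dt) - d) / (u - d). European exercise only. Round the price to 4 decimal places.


Answer: Price = V(0,0) = 14.4704

Derivation:
dt = T/N = 0.500000
u = exp(sigma*sqrt(dt)) = 1.364963; d = 1/u = 0.732621
p = (exp((r-q)*dt) - d) / (u - d) = 0.449150
Discount per step: exp(-r*dt) = 0.983635
Stock lattice S(k, i) with i counting down-moves:
  k=0: S(0,0) = 56.6700
  k=1: S(1,0) = 77.3524; S(1,1) = 41.5176
  k=2: S(2,0) = 105.5832; S(2,1) = 56.6700; S(2,2) = 30.4167
  k=3: S(3,0) = 144.1171; S(3,1) = 77.3524; S(3,2) = 41.5176; S(3,3) = 22.2839
  k=4: S(4,0) = 196.7144; S(4,1) = 105.5832; S(4,2) = 56.6700; S(4,3) = 30.4167; S(4,4) = 16.3256
Terminal payoffs V(N, i) = max(S_T - K, 0):
  V(4,0) = 140.014395; V(4,1) = 48.883165; V(4,2) = 0.000000; V(4,3) = 0.000000; V(4,4) = 0.000000
Backward induction: V(k, i) = exp(-r*dt) * [p * V(k+1, i) + (1-p) * V(k+1, i+1)].
  V(3,0) = exp(-r*dt) * [p*140.014395 + (1-p)*48.883165] = 88.344939
  V(3,1) = exp(-r*dt) * [p*48.883165 + (1-p)*0.000000] = 21.596556
  V(3,2) = exp(-r*dt) * [p*0.000000 + (1-p)*0.000000] = 0.000000
  V(3,3) = exp(-r*dt) * [p*0.000000 + (1-p)*0.000000] = 0.000000
  V(2,0) = exp(-r*dt) * [p*88.344939 + (1-p)*21.596556] = 50.732536
  V(2,1) = exp(-r*dt) * [p*21.596556 + (1-p)*0.000000] = 9.541347
  V(2,2) = exp(-r*dt) * [p*0.000000 + (1-p)*0.000000] = 0.000000
  V(1,0) = exp(-r*dt) * [p*50.732536 + (1-p)*9.541347] = 27.583452
  V(1,1) = exp(-r*dt) * [p*9.541347 + (1-p)*0.000000] = 4.215362
  V(0,0) = exp(-r*dt) * [p*27.583452 + (1-p)*4.215362] = 14.470389


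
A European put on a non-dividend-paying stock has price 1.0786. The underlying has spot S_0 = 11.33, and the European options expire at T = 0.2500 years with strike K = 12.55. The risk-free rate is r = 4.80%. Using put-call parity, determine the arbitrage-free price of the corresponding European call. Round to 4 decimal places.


Put-call parity: C - P = S_0 * exp(-qT) - K * exp(-rT).
S_0 * exp(-qT) = 11.3300 * 1.00000000 = 11.33000000
K * exp(-rT) = 12.5500 * 0.98807171 = 12.40030000
C = P + S*exp(-qT) - K*exp(-rT)
C = 1.0786 + 11.33000000 - 12.40030000 = 0.0083

Answer: Call price = 0.0083


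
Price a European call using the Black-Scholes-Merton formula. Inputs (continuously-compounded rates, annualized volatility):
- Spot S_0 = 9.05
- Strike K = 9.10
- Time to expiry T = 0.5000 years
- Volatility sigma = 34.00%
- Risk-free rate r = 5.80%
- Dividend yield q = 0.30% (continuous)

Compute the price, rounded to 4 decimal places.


d1 = (ln(S/K) + (r - q + 0.5*sigma^2) * T) / (sigma * sqrt(T)) = 0.21167593
d2 = d1 - sigma * sqrt(T) = -0.02874038
exp(-rT) = 0.97141646; exp(-qT) = 0.99850112
C = S_0 * exp(-qT) * N(d1) - K * exp(-rT) * N(d2)
N(d1) = 0.58382006; N(d2) = 0.48853583
C = 9.0500 * 0.99850112 * 0.58382006 - 9.1000 * 0.97141646 * 0.48853583 = 0.9570

Answer: Price = 0.9570


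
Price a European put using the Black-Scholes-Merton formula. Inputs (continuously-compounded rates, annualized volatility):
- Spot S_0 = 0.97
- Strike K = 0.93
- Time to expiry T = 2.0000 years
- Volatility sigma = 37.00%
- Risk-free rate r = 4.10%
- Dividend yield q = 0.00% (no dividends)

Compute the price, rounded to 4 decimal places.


Answer: Price = 0.1371

Derivation:
d1 = (ln(S/K) + (r - q + 0.5*sigma^2) * T) / (sigma * sqrt(T)) = 0.49881890
d2 = d1 - sigma * sqrt(T) = -0.02444012
exp(-rT) = 0.92127196; exp(-qT) = 1.00000000
P = K * exp(-rT) * N(-d2) - S_0 * exp(-qT) * N(-d1)
N(-d1) = 0.30895349; N(-d2) = 0.50974923
P = 0.9300 * 0.92127196 * 0.50974923 - 0.9700 * 1.00000000 * 0.30895349 = 0.1371


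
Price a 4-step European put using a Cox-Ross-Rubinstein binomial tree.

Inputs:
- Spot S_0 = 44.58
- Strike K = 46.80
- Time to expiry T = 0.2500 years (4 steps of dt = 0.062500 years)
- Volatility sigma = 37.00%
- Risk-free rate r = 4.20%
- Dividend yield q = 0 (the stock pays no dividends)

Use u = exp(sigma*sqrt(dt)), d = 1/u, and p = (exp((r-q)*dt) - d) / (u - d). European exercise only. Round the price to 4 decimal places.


dt = T/N = 0.062500
u = exp(sigma*sqrt(dt)) = 1.096913; d = 1/u = 0.911649
p = (exp((r-q)*dt) - d) / (u - d) = 0.491079
Discount per step: exp(-r*dt) = 0.997378
Stock lattice S(k, i) with i counting down-moves:
  k=0: S(0,0) = 44.5800
  k=1: S(1,0) = 48.9004; S(1,1) = 40.6413
  k=2: S(2,0) = 53.6395; S(2,1) = 44.5800; S(2,2) = 37.0506
  k=3: S(3,0) = 58.8378; S(3,1) = 48.9004; S(3,2) = 40.6413; S(3,3) = 33.7772
  k=4: S(4,0) = 64.5400; S(4,1) = 53.6395; S(4,2) = 44.5800; S(4,3) = 37.0506; S(4,4) = 30.7929
Terminal payoffs V(N, i) = max(K - S_T, 0):
  V(4,0) = 0.000000; V(4,1) = 0.000000; V(4,2) = 2.220000; V(4,3) = 9.749371; V(4,4) = 16.007064
Backward induction: V(k, i) = exp(-r*dt) * [p * V(k+1, i) + (1-p) * V(k+1, i+1)].
  V(3,0) = exp(-r*dt) * [p*0.000000 + (1-p)*0.000000] = 0.000000
  V(3,1) = exp(-r*dt) * [p*0.000000 + (1-p)*2.220000] = 1.126843
  V(3,2) = exp(-r*dt) * [p*2.220000 + (1-p)*9.749371] = 6.035989
  V(3,3) = exp(-r*dt) * [p*9.749371 + (1-p)*16.007064] = 12.900134
  V(2,0) = exp(-r*dt) * [p*0.000000 + (1-p)*1.126843] = 0.571970
  V(2,1) = exp(-r*dt) * [p*1.126843 + (1-p)*6.035989] = 3.615706
  V(2,2) = exp(-r*dt) * [p*6.035989 + (1-p)*12.900134] = 9.504315
  V(1,0) = exp(-r*dt) * [p*0.571970 + (1-p)*3.615706] = 2.115431
  V(1,1) = exp(-r*dt) * [p*3.615706 + (1-p)*9.504315] = 6.595207
  V(0,0) = exp(-r*dt) * [p*2.115431 + (1-p)*6.595207] = 4.383761

Answer: Price = V(0,0) = 4.3838


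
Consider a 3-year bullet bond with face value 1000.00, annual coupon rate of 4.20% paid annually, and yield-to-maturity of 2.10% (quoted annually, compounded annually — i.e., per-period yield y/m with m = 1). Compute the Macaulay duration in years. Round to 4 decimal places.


Answer: Macaulay duration = 2.8844 years

Derivation:
Coupon per period c = face * coupon_rate / m = 42.000000
Periods per year m = 1; per-period yield y/m = 0.021000
Number of cashflows N = 3
Cashflows (t years, CF_t, discount factor 1/(1+y/m)^(m*t), PV):
  t = 1.0000: CF_t = 42.000000, DF = 0.979432, PV = 41.136141
  t = 2.0000: CF_t = 42.000000, DF = 0.959287, PV = 40.290050
  t = 3.0000: CF_t = 1042.000000, DF = 0.939556, PV = 979.017585
Price P = sum_t PV_t = 1060.443776
Macaulay numerator sum_t t * PV_t:
  t * PV_t at t = 1.0000: 41.136141
  t * PV_t at t = 2.0000: 80.580100
  t * PV_t at t = 3.0000: 2937.052756
Macaulay duration D = (sum_t t * PV_t) / P = 3058.768997 / 1060.443776 = 2.884424


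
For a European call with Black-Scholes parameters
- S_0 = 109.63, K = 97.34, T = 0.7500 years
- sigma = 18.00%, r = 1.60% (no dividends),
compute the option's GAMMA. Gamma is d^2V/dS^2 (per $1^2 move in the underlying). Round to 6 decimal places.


d1 = 0.9176729475; d2 = 0.7617883748
phi(d1) = 0.2618455763; exp(-qT) = 1.0000000000; exp(-rT) = 0.9880717129
Gamma = exp(-qT) * phi(d1) / (S * sigma * sqrt(T)) = 1.0000000000 * 0.2618455763 / (109.6300 * 0.1800 * 0.8660254038) = 0.015322

Answer: Gamma = 0.015322


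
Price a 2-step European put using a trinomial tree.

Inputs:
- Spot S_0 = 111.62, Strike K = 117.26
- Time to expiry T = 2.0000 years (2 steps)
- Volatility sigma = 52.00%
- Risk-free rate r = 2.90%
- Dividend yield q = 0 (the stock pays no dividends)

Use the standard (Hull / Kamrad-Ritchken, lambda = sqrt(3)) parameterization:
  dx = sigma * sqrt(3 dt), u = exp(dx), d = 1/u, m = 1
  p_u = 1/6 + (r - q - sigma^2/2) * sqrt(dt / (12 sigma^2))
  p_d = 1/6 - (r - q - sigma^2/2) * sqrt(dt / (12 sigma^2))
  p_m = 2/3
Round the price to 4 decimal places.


Answer: Price = V(0,0) = 27.7852

Derivation:
dt = T/N = 1.000000; dx = sigma*sqrt(3*dt) = 0.900666
u = exp(dx) = 2.461243; d = 1/u = 0.406299
p_u = 0.107710, p_m = 0.666667, p_d = 0.225623
Discount per step: exp(-r*dt) = 0.971416
Stock lattice S(k, j) with j the centered position index:
  k=0: S(0,+0) = 111.6200
  k=1: S(1,-1) = 45.3511; S(1,+0) = 111.6200; S(1,+1) = 274.7239
  k=2: S(2,-2) = 18.4261; S(2,-1) = 45.3511; S(2,+0) = 111.6200; S(2,+1) = 274.7239; S(2,+2) = 676.1623
Terminal payoffs V(N, j) = max(K - S_T, 0):
  V(2,-2) = 98.833913; V(2,-1) = 71.908928; V(2,+0) = 5.640000; V(2,+1) = 0.000000; V(2,+2) = 0.000000
Backward induction: V(k, j) = exp(-r*dt) * [p_u * V(k+1, j+1) + p_m * V(k+1, j) + p_d * V(k+1, j-1)]
  V(1,-1) = exp(-r*dt) * [p_u*5.640000 + p_m*71.908928 + p_d*98.833913] = 68.820948
  V(1,+0) = exp(-r*dt) * [p_u*0.000000 + p_m*5.640000 + p_d*71.908928] = 19.413087
  V(1,+1) = exp(-r*dt) * [p_u*0.000000 + p_m*0.000000 + p_d*5.640000] = 1.236141
  V(0,+0) = exp(-r*dt) * [p_u*1.236141 + p_m*19.413087 + p_d*68.820948] = 27.785223


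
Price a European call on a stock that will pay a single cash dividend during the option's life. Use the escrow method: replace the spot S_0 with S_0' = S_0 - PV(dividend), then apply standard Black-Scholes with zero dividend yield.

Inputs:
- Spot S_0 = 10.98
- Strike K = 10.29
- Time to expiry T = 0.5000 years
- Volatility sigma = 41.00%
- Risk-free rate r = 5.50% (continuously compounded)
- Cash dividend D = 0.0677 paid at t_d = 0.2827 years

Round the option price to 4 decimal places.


PV(D) = D * exp(-r * t_d) = 0.0677 * 0.98457175 = 0.06665551
S_0' = S_0 - PV(D) = 10.9800 - 0.06665551 = 10.91334449
d1 = (ln(S_0'/K) + (r + sigma^2/2)*T) / (sigma*sqrt(T)) = 0.44267905
d2 = d1 - sigma*sqrt(T) = 0.15276527
exp(-rT) = 0.97287468
N(d1) = 0.67100105; N(d2) = 0.56070831
C = S_0' * N(d1) - K * exp(-rT) * N(d2) = 10.91334449 * 0.67100105 - 10.2900 * 0.97287468 * 0.56070831 = 1.7097

Answer: Price = 1.7097


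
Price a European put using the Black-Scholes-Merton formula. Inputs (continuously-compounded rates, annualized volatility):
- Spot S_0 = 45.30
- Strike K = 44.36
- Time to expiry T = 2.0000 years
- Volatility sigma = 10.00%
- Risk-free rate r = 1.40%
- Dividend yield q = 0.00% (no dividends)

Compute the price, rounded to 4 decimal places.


Answer: Price = 1.5579

Derivation:
d1 = (ln(S/K) + (r - q + 0.5*sigma^2) * T) / (sigma * sqrt(T)) = 0.41697288
d2 = d1 - sigma * sqrt(T) = 0.27555152
exp(-rT) = 0.97238837; exp(-qT) = 1.00000000
P = K * exp(-rT) * N(-d2) - S_0 * exp(-qT) * N(-d1)
N(-d1) = 0.33834912; N(-d2) = 0.39144627
P = 44.3600 * 0.97238837 * 0.39144627 - 45.3000 * 1.00000000 * 0.33834912 = 1.5579


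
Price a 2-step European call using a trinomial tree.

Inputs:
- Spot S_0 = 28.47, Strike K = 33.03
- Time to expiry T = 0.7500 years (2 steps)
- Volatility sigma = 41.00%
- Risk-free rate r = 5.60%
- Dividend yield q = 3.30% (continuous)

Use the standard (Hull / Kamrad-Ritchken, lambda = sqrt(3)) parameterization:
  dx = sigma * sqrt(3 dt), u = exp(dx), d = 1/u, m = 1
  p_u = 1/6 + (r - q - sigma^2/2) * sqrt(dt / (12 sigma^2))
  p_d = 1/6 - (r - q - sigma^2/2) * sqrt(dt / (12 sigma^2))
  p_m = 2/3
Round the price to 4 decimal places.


Answer: Price = V(0,0) = 2.6239

Derivation:
dt = T/N = 0.375000; dx = sigma*sqrt(3*dt) = 0.434871
u = exp(dx) = 1.544763; d = 1/u = 0.647348
p_u = 0.140344, p_m = 0.666667, p_d = 0.192989
Discount per step: exp(-r*dt) = 0.979219
Stock lattice S(k, j) with j the centered position index:
  k=0: S(0,+0) = 28.4700
  k=1: S(1,-1) = 18.4300; S(1,+0) = 28.4700; S(1,+1) = 43.9794
  k=2: S(2,-2) = 11.9306; S(2,-1) = 18.4300; S(2,+0) = 28.4700; S(2,+1) = 43.9794; S(2,+2) = 67.9378
Terminal payoffs V(N, j) = max(S_T - K, 0):
  V(2,-2) = 0.000000; V(2,-1) = 0.000000; V(2,+0) = 0.000000; V(2,+1) = 10.949410; V(2,+2) = 34.907777
Backward induction: V(k, j) = exp(-r*dt) * [p_u * V(k+1, j+1) + p_m * V(k+1, j) + p_d * V(k+1, j-1)]
  V(1,-1) = exp(-r*dt) * [p_u*0.000000 + p_m*0.000000 + p_d*0.000000] = 0.000000
  V(1,+0) = exp(-r*dt) * [p_u*10.949410 + p_m*0.000000 + p_d*0.000000] = 1.504752
  V(1,+1) = exp(-r*dt) * [p_u*34.907777 + p_m*10.949410 + p_d*0.000000] = 11.945208
  V(0,+0) = exp(-r*dt) * [p_u*11.945208 + p_m*1.504752 + p_d*0.000000] = 2.623924


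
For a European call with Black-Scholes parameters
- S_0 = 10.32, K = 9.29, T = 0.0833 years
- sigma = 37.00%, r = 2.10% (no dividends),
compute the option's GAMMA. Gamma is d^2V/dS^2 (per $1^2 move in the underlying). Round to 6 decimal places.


Answer: Gamma = 0.207633

Derivation:
d1 = 1.0543875045; d2 = 0.9475990688
phi(d1) = 0.2288233346; exp(-qT) = 1.0000000000; exp(-rT) = 0.9982522291
Gamma = exp(-qT) * phi(d1) / (S * sigma * sqrt(T)) = 1.0000000000 * 0.2288233346 / (10.3200 * 0.3700 * 0.2886173938) = 0.207633


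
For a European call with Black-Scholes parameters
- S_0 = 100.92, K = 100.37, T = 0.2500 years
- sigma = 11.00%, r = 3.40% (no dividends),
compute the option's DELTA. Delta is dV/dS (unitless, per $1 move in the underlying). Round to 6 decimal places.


Answer: Delta = 0.610800

Derivation:
d1 = 0.2814048354; d2 = 0.2264048354
phi(d1) = 0.3834550504; exp(-qT) = 1.0000000000; exp(-rT) = 0.9915360229
N(d1) = 0.6108000451
Delta = exp(-qT) * N(d1) = 1.0000000000 * 0.6108000451 = 0.610800


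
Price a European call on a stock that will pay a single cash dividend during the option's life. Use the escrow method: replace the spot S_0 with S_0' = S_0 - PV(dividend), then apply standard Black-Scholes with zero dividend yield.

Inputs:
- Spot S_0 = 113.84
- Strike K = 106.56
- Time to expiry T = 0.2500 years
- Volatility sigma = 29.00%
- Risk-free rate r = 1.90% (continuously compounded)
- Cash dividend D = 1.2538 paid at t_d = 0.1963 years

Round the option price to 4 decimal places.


PV(D) = D * exp(-r * t_d) = 1.2538 * 0.99627725 = 1.24913241
S_0' = S_0 - PV(D) = 113.8400 - 1.24913241 = 112.59086759
d1 = (ln(S_0'/K) + (r + sigma^2/2)*T) / (sigma*sqrt(T)) = 0.48493035
d2 = d1 - sigma*sqrt(T) = 0.33993035
exp(-rT) = 0.99526126
N(d1) = 0.68613712; N(d2) = 0.63304551
C = S_0' * N(d1) - K * exp(-rT) * N(d2) = 112.59086759 * 0.68613712 - 106.5600 * 0.99526126 * 0.63304551 = 10.1151

Answer: Price = 10.1151


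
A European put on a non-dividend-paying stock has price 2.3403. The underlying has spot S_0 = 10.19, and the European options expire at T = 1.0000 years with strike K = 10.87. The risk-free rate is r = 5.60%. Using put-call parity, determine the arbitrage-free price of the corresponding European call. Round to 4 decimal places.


Answer: Call price = 2.2523

Derivation:
Put-call parity: C - P = S_0 * exp(-qT) - K * exp(-rT).
S_0 * exp(-qT) = 10.1900 * 1.00000000 = 10.19000000
K * exp(-rT) = 10.8700 * 0.94553914 = 10.27801041
C = P + S*exp(-qT) - K*exp(-rT)
C = 2.3403 + 10.19000000 - 10.27801041 = 2.2523


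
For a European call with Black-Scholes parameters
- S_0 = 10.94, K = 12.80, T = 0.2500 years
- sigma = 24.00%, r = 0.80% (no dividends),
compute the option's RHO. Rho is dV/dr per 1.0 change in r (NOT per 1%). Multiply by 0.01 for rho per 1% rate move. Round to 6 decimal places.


d1 = -1.2318281161; d2 = -1.3518281161
phi(d1) = 0.1868145646; exp(-qT) = 1.0000000000; exp(-rT) = 0.9980019987
N(d2) = 0.0882151538
Rho = K*T*exp(-rT)*N(d2) = 12.8000 * 0.2500 * 0.9980019987 * 0.0882151538 = 0.281724

Answer: Rho = 0.281724


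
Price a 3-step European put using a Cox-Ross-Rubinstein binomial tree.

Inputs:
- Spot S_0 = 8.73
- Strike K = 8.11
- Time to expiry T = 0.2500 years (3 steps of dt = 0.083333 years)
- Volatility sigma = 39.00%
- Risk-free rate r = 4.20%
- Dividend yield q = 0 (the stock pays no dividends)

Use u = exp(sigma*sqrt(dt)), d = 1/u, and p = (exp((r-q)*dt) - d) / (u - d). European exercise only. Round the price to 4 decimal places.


Answer: Price = V(0,0) = 0.3685

Derivation:
dt = T/N = 0.083333
u = exp(sigma*sqrt(dt)) = 1.119165; d = 1/u = 0.893523
p = (exp((r-q)*dt) - d) / (u - d) = 0.487422
Discount per step: exp(-r*dt) = 0.996506
Stock lattice S(k, i) with i counting down-moves:
  k=0: S(0,0) = 8.7300
  k=1: S(1,0) = 9.7703; S(1,1) = 7.8005
  k=2: S(2,0) = 10.9346; S(2,1) = 8.7300; S(2,2) = 6.9699
  k=3: S(3,0) = 12.2376; S(3,1) = 9.7703; S(3,2) = 7.8005; S(3,3) = 6.2278
Terminal payoffs V(N, i) = max(K - S_T, 0):
  V(3,0) = 0.000000; V(3,1) = 0.000000; V(3,2) = 0.309545; V(3,3) = 1.882248
Backward induction: V(k, i) = exp(-r*dt) * [p * V(k+1, i) + (1-p) * V(k+1, i+1)].
  V(2,0) = exp(-r*dt) * [p*0.000000 + (1-p)*0.000000] = 0.000000
  V(2,1) = exp(-r*dt) * [p*0.000000 + (1-p)*0.309545] = 0.158111
  V(2,2) = exp(-r*dt) * [p*0.309545 + (1-p)*1.882248] = 1.111779
  V(1,0) = exp(-r*dt) * [p*0.000000 + (1-p)*0.158111] = 0.080761
  V(1,1) = exp(-r*dt) * [p*0.158111 + (1-p)*1.111779] = 0.644680
  V(0,0) = exp(-r*dt) * [p*0.080761 + (1-p)*0.644680] = 0.368521


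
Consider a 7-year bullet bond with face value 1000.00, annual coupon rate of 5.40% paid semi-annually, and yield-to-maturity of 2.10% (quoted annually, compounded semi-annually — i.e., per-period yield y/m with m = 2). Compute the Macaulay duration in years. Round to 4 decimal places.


Coupon per period c = face * coupon_rate / m = 27.000000
Periods per year m = 2; per-period yield y/m = 0.010500
Number of cashflows N = 14
Cashflows (t years, CF_t, discount factor 1/(1+y/m)^(m*t), PV):
  t = 0.5000: CF_t = 27.000000, DF = 0.989609, PV = 26.719446
  t = 1.0000: CF_t = 27.000000, DF = 0.979326, PV = 26.441807
  t = 1.5000: CF_t = 27.000000, DF = 0.969150, PV = 26.167053
  t = 2.0000: CF_t = 27.000000, DF = 0.959080, PV = 25.895154
  t = 2.5000: CF_t = 27.000000, DF = 0.949114, PV = 25.626080
  t = 3.0000: CF_t = 27.000000, DF = 0.939252, PV = 25.359802
  t = 3.5000: CF_t = 27.000000, DF = 0.929492, PV = 25.096291
  t = 4.0000: CF_t = 27.000000, DF = 0.919834, PV = 24.835518
  t = 4.5000: CF_t = 27.000000, DF = 0.910276, PV = 24.577455
  t = 5.0000: CF_t = 27.000000, DF = 0.900818, PV = 24.322073
  t = 5.5000: CF_t = 27.000000, DF = 0.891457, PV = 24.069345
  t = 6.0000: CF_t = 27.000000, DF = 0.882194, PV = 23.819243
  t = 6.5000: CF_t = 27.000000, DF = 0.873027, PV = 23.571739
  t = 7.0000: CF_t = 1027.000000, DF = 0.863956, PV = 887.282659
Price P = sum_t PV_t = 1213.783663
Macaulay numerator sum_t t * PV_t:
  t * PV_t at t = 0.5000: 13.359723
  t * PV_t at t = 1.0000: 26.441807
  t * PV_t at t = 1.5000: 39.250579
  t * PV_t at t = 2.0000: 51.790307
  t * PV_t at t = 2.5000: 64.065200
  t * PV_t at t = 3.0000: 76.079406
  t * PV_t at t = 3.5000: 87.837018
  t * PV_t at t = 4.0000: 99.342072
  t * PV_t at t = 4.5000: 110.598546
  t * PV_t at t = 5.0000: 121.610364
  t * PV_t at t = 5.5000: 132.381396
  t * PV_t at t = 6.0000: 142.915456
  t * PV_t at t = 6.5000: 153.216306
  t * PV_t at t = 7.0000: 6210.978612
Macaulay duration D = (sum_t t * PV_t) / P = 7329.866792 / 1213.783663 = 6.038858

Answer: Macaulay duration = 6.0389 years


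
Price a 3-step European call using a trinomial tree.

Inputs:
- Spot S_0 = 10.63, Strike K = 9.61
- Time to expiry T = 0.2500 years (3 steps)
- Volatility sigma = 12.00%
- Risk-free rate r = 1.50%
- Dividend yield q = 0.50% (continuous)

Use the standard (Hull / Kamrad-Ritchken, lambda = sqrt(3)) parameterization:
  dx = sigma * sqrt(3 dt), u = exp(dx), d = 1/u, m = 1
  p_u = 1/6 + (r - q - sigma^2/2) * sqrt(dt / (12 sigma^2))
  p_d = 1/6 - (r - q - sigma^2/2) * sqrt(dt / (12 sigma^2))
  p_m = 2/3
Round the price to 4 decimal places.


dt = T/N = 0.083333; dx = sigma*sqrt(3*dt) = 0.060000
u = exp(dx) = 1.061837; d = 1/u = 0.941765
p_u = 0.168611, p_m = 0.666667, p_d = 0.164722
Discount per step: exp(-r*dt) = 0.998751
Stock lattice S(k, j) with j the centered position index:
  k=0: S(0,+0) = 10.6300
  k=1: S(1,-1) = 10.0110; S(1,+0) = 10.6300; S(1,+1) = 11.2873
  k=2: S(2,-2) = 9.4280; S(2,-1) = 10.0110; S(2,+0) = 10.6300; S(2,+1) = 11.2873; S(2,+2) = 11.9853
  k=3: S(3,-3) = 8.8789; S(3,-2) = 9.4280; S(3,-1) = 10.0110; S(3,+0) = 10.6300; S(3,+1) = 11.2873; S(3,+2) = 11.9853; S(3,+3) = 12.7264
Terminal payoffs V(N, j) = max(S_T - K, 0):
  V(3,-3) = 0.000000; V(3,-2) = 0.000000; V(3,-1) = 0.400957; V(3,+0) = 1.020000; V(3,+1) = 1.677322; V(3,+2) = 2.375292; V(3,+3) = 3.116421
Backward induction: V(k, j) = exp(-r*dt) * [p_u * V(k+1, j+1) + p_m * V(k+1, j) + p_d * V(k+1, j-1)]
  V(2,-2) = exp(-r*dt) * [p_u*0.400957 + p_m*0.000000 + p_d*0.000000] = 0.067521
  V(2,-1) = exp(-r*dt) * [p_u*1.020000 + p_m*0.400957 + p_d*0.000000] = 0.438739
  V(2,+0) = exp(-r*dt) * [p_u*1.677322 + p_m*1.020000 + p_d*0.400957] = 1.027576
  V(2,+1) = exp(-r*dt) * [p_u*2.375292 + p_m*1.677322 + p_d*1.020000] = 1.684625
  V(2,+2) = exp(-r*dt) * [p_u*3.116421 + p_m*2.375292 + p_d*1.677322] = 2.382303
  V(1,-1) = exp(-r*dt) * [p_u*1.027576 + p_m*0.438739 + p_d*0.067521] = 0.476280
  V(1,+0) = exp(-r*dt) * [p_u*1.684625 + p_m*1.027576 + p_d*0.438739] = 1.040067
  V(1,+1) = exp(-r*dt) * [p_u*2.382303 + p_m*1.684625 + p_d*1.027576] = 1.691915
  V(0,+0) = exp(-r*dt) * [p_u*1.691915 + p_m*1.040067 + p_d*0.476280] = 1.055787

Answer: Price = V(0,0) = 1.0558


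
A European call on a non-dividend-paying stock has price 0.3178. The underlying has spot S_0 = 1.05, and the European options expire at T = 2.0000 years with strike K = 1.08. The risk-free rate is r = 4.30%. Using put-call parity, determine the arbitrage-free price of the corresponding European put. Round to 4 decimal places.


Answer: Put price = 0.2588

Derivation:
Put-call parity: C - P = S_0 * exp(-qT) - K * exp(-rT).
S_0 * exp(-qT) = 1.0500 * 1.00000000 = 1.05000000
K * exp(-rT) = 1.0800 * 0.91759423 = 0.99100177
P = C - S*exp(-qT) + K*exp(-rT)
P = 0.3178 - 1.05000000 + 0.99100177 = 0.2588


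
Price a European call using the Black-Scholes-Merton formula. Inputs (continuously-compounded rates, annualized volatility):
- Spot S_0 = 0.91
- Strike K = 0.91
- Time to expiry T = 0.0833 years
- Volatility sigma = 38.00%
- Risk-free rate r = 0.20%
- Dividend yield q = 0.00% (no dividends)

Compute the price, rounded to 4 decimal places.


Answer: Price = 0.0399

Derivation:
d1 = (ln(S/K) + (r - q + 0.5*sigma^2) * T) / (sigma * sqrt(T)) = 0.05635634
d2 = d1 - sigma * sqrt(T) = -0.05331827
exp(-rT) = 0.99983341; exp(-qT) = 1.00000000
C = S_0 * exp(-qT) * N(d1) - K * exp(-rT) * N(d2)
N(d1) = 0.52247103; N(d2) = 0.47873916
C = 0.9100 * 1.00000000 * 0.52247103 - 0.9100 * 0.99983341 * 0.47873916 = 0.0399


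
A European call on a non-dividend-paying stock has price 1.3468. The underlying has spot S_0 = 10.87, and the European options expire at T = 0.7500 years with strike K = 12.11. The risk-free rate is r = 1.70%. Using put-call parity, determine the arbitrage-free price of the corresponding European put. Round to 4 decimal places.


Answer: Put price = 2.4334

Derivation:
Put-call parity: C - P = S_0 * exp(-qT) - K * exp(-rT).
S_0 * exp(-qT) = 10.8700 * 1.00000000 = 10.87000000
K * exp(-rT) = 12.1100 * 0.98733094 = 11.95657765
P = C - S*exp(-qT) + K*exp(-rT)
P = 1.3468 - 10.87000000 + 11.95657765 = 2.4334


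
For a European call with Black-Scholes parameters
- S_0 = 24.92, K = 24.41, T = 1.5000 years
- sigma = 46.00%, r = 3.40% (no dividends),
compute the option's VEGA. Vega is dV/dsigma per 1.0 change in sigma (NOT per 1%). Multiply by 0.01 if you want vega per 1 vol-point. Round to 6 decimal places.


Answer: Vega = 11.199368

Derivation:
d1 = 0.4089188995; d2 = -0.1544637413
phi(d1) = 0.3669440604; exp(-qT) = 1.0000000000; exp(-rT) = 0.9502786705
Vega = S * exp(-qT) * phi(d1) * sqrt(T) = 24.9200 * 1.0000000000 * 0.3669440604 * 1.2247448714 = 11.199368


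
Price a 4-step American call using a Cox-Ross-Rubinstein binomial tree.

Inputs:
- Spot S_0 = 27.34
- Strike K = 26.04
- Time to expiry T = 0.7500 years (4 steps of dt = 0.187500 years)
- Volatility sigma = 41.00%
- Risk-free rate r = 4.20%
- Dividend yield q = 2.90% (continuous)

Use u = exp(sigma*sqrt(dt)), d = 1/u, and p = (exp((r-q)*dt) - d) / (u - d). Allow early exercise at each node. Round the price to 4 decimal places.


Answer: Price = V(0,0) = 4.4548

Derivation:
dt = T/N = 0.187500
u = exp(sigma*sqrt(dt)) = 1.194270; d = 1/u = 0.837332
p = (exp((r-q)*dt) - d) / (u - d) = 0.462570
Discount per step: exp(-r*dt) = 0.992156
Stock lattice S(k, i) with i counting down-moves:
  k=0: S(0,0) = 27.3400
  k=1: S(1,0) = 32.6513; S(1,1) = 22.8926
  k=2: S(2,0) = 38.9945; S(2,1) = 27.3400; S(2,2) = 19.1687
  k=3: S(3,0) = 46.5700; S(3,1) = 32.6513; S(3,2) = 22.8926; S(3,3) = 16.0506
  k=4: S(4,0) = 55.6172; S(4,1) = 38.9945; S(4,2) = 27.3400; S(4,3) = 19.1687; S(4,4) = 13.4397
Terminal payoffs V(N, i) = max(S_T - K, 0):
  V(4,0) = 29.577153; V(4,1) = 12.954525; V(4,2) = 1.300000; V(4,3) = 0.000000; V(4,4) = 0.000000
Backward induction: V(k, i) = exp(-r*dt) * [p * V(k+1, i) + (1-p) * V(k+1, i+1)]; then take max(V_cont, immediate exercise) for American.
  V(3,0) = exp(-r*dt) * [p*29.577153 + (1-p)*12.954525] = 20.481718; exercise = 20.529995; V(3,0) = max -> 20.529995
  V(3,1) = exp(-r*dt) * [p*12.954525 + (1-p)*1.300000] = 6.638544; exercise = 6.611345; V(3,1) = max -> 6.638544
  V(3,2) = exp(-r*dt) * [p*1.300000 + (1-p)*0.000000] = 0.596624; exercise = 0.000000; V(3,2) = max -> 0.596624
  V(3,3) = exp(-r*dt) * [p*0.000000 + (1-p)*0.000000] = 0.000000; exercise = 0.000000; V(3,3) = max -> 0.000000
  V(2,0) = exp(-r*dt) * [p*20.529995 + (1-p)*6.638544] = 12.961831; exercise = 12.954525; V(2,0) = max -> 12.961831
  V(2,1) = exp(-r*dt) * [p*6.638544 + (1-p)*0.596624] = 3.364830; exercise = 1.300000; V(2,1) = max -> 3.364830
  V(2,2) = exp(-r*dt) * [p*0.596624 + (1-p)*0.000000] = 0.273815; exercise = 0.000000; V(2,2) = max -> 0.273815
  V(1,0) = exp(-r*dt) * [p*12.961831 + (1-p)*3.364830] = 7.742895; exercise = 6.611345; V(1,0) = max -> 7.742895
  V(1,1) = exp(-r*dt) * [p*3.364830 + (1-p)*0.273815] = 1.690261; exercise = 0.000000; V(1,1) = max -> 1.690261
  V(0,0) = exp(-r*dt) * [p*7.742895 + (1-p)*1.690261] = 4.454806; exercise = 1.300000; V(0,0) = max -> 4.454806


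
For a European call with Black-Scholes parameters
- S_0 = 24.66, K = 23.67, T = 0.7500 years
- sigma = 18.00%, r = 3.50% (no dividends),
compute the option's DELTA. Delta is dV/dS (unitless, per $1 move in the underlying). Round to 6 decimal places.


d1 = 0.5091849235; d2 = 0.3533003508
phi(d1) = 0.3504374049; exp(-qT) = 1.0000000000; exp(-rT) = 0.9740915363
N(d1) = 0.6946886951
Delta = exp(-qT) * N(d1) = 1.0000000000 * 0.6946886951 = 0.694689

Answer: Delta = 0.694689


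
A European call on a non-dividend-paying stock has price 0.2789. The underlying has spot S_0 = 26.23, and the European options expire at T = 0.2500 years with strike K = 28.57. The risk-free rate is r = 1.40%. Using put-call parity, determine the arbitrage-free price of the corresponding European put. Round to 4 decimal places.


Answer: Put price = 2.5191

Derivation:
Put-call parity: C - P = S_0 * exp(-qT) - K * exp(-rT).
S_0 * exp(-qT) = 26.2300 * 1.00000000 = 26.23000000
K * exp(-rT) = 28.5700 * 0.99650612 = 28.47017979
P = C - S*exp(-qT) + K*exp(-rT)
P = 0.2789 - 26.23000000 + 28.47017979 = 2.5191
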